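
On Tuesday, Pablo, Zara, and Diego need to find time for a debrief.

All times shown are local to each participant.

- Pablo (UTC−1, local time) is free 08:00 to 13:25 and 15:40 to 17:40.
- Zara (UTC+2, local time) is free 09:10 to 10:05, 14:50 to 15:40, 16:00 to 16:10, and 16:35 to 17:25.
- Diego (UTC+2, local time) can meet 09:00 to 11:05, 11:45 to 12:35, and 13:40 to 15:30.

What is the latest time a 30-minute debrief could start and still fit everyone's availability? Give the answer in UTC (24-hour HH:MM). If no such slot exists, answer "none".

Pablo → UTC: 09:00–14:25, 16:40–18:40.
Zara → UTC: 07:10–08:05, 12:50–13:40, 14:00–14:10, 14:35–15:25.
Diego → UTC: 07:00–09:05, 09:45–10:35, 11:40–13:30.
Pablo ∩ Zara: 12:50–13:40, 14:00–14:10.
Pablo ∩ Zara ∩ Diego: 12:50–13:30.
Windows ≥ 30 min: 12:50–13:30.
Latest start in the last window 12:50–13:30 is 13:30 − 30 min = 13:00.

13:00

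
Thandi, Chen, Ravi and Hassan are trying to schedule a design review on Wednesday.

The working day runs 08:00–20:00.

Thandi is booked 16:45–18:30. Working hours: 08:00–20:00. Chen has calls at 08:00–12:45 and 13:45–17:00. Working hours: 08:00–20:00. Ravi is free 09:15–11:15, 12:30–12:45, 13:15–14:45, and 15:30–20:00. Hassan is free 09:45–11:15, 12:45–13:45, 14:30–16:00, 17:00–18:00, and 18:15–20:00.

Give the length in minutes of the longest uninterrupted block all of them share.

Thandi free within 08:00–20:00: 08:00–16:45, 18:30–20:00.
Chen free within 08:00–20:00: 12:45–13:45, 17:00–20:00.
Thandi ∩ Chen: 12:45–13:45, 18:30–20:00.
Thandi ∩ Chen ∩ Ravi: 13:15–13:45, 18:30–20:00.
Thandi ∩ Chen ∩ Ravi ∩ Hassan: 13:15–13:45, 18:30–20:00.
Common window lengths: 30, 90 min; longest is 90.

90 minutes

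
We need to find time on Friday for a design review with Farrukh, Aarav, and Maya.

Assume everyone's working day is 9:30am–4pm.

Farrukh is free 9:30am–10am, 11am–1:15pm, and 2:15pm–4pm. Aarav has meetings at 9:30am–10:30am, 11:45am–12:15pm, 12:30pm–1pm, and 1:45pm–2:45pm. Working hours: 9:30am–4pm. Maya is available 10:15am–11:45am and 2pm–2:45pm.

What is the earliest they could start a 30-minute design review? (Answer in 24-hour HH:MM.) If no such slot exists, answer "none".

11:00

Aarav free within 09:30–16:00: 10:30–11:45, 12:15–12:30, 13:00–13:45, 14:45–16:00.
Farrukh ∩ Aarav: 11:00–11:45, 12:15–12:30, 13:00–13:15, 14:45–16:00.
Farrukh ∩ Aarav ∩ Maya: 11:00–11:45.
Windows ≥ 30 min: 11:00–11:45.
Earliest such window starts at 11:00.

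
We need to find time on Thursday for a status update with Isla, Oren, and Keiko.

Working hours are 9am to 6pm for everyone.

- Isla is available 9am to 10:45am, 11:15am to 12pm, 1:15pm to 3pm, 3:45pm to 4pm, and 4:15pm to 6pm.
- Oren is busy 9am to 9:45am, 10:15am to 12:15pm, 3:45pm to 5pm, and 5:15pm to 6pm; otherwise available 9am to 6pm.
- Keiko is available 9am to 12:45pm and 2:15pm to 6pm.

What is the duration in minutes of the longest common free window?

Oren free within 09:00–18:00: 09:45–10:15, 12:15–15:45, 17:00–17:15.
Isla ∩ Oren: 09:45–10:15, 13:15–15:00, 17:00–17:15.
Isla ∩ Oren ∩ Keiko: 09:45–10:15, 14:15–15:00, 17:00–17:15.
Common window lengths: 30, 45, 15 min; longest is 45.

45 minutes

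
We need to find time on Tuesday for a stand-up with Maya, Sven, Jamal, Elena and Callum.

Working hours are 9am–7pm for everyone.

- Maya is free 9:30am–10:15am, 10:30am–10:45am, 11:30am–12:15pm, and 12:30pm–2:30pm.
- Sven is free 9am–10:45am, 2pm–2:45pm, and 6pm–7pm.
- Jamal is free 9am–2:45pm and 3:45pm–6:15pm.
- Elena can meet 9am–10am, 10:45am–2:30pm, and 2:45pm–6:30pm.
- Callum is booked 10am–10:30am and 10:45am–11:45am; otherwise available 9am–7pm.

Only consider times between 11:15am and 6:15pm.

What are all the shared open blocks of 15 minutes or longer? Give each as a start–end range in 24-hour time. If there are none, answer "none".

Callum free within 09:00–19:00: 09:00–10:00, 10:30–10:45, 11:45–19:00.
Maya ∩ Sven: 09:30–10:15, 10:30–10:45, 14:00–14:30.
Maya ∩ Sven ∩ Jamal: 09:30–10:15, 10:30–10:45, 14:00–14:30.
Maya ∩ Sven ∩ Jamal ∩ Elena: 09:30–10:00, 14:00–14:30.
Maya ∩ Sven ∩ Jamal ∩ Elena ∩ Callum: 09:30–10:00, 14:00–14:30.
Restricted to 11:15–18:15: 14:00–14:30.
Windows ≥ 15 min: 14:00–14:30.

14:00–14:30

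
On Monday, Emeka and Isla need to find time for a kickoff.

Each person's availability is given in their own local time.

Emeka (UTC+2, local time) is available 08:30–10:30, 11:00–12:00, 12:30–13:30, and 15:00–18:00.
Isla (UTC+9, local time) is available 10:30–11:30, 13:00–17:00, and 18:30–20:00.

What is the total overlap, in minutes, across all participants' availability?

150 minutes

Emeka → UTC: 06:30–08:30, 09:00–10:00, 10:30–11:30, 13:00–16:00.
Isla → UTC: 01:30–02:30, 04:00–08:00, 09:30–11:00.
Emeka ∩ Isla: 06:30–08:00, 09:30–10:00, 10:30–11:00.
Total common minutes: 90 + 30 + 30 = 150.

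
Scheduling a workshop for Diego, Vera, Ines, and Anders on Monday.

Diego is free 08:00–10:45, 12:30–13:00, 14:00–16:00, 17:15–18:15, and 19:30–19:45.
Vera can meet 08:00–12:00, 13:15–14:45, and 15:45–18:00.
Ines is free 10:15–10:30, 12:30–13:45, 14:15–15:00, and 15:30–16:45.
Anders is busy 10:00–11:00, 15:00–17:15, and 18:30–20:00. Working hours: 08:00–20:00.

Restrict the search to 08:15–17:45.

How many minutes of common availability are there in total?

Anders free within 08:00–20:00: 08:00–10:00, 11:00–15:00, 17:15–18:30.
Diego ∩ Vera: 08:00–10:45, 14:00–14:45, 15:45–16:00, 17:15–18:00.
Diego ∩ Vera ∩ Ines: 10:15–10:30, 14:15–14:45, 15:45–16:00.
Diego ∩ Vera ∩ Ines ∩ Anders: 14:15–14:45.
Restricted to 08:15–17:45: 14:15–14:45.
Total common minutes: 30.

30 minutes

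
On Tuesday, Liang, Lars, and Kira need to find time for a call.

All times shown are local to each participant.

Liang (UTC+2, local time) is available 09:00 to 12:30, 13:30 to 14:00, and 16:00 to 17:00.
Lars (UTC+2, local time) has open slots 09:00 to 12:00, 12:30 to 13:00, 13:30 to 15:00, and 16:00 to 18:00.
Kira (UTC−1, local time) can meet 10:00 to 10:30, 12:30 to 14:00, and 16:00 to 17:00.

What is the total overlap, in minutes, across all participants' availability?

Liang → UTC: 07:00–10:30, 11:30–12:00, 14:00–15:00.
Lars → UTC: 07:00–10:00, 10:30–11:00, 11:30–13:00, 14:00–16:00.
Kira → UTC: 11:00–11:30, 13:30–15:00, 17:00–18:00.
Liang ∩ Lars: 07:00–10:00, 11:30–12:00, 14:00–15:00.
Liang ∩ Lars ∩ Kira: 14:00–15:00.
Total common minutes: 60.

60 minutes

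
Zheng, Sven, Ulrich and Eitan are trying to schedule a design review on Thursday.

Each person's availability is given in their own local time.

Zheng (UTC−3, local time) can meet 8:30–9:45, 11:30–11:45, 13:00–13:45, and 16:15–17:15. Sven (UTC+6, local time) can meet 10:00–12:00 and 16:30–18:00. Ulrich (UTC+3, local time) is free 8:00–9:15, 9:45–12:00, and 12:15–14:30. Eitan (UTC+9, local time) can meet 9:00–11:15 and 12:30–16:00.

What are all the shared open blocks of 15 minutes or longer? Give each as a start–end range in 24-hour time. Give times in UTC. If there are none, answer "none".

Zheng → UTC: 11:30–12:45, 14:30–14:45, 16:00–16:45, 19:15–20:15.
Sven → UTC: 04:00–06:00, 10:30–12:00.
Ulrich → UTC: 05:00–06:15, 06:45–09:00, 09:15–11:30.
Eitan → UTC: 00:00–02:15, 03:30–07:00.
Zheng ∩ Sven: 11:30–12:00.
Zheng ∩ Sven ∩ Ulrich: (none).
Zheng ∩ Sven ∩ Ulrich ∩ Eitan: (none).
Windows ≥ 15 min: (none).

none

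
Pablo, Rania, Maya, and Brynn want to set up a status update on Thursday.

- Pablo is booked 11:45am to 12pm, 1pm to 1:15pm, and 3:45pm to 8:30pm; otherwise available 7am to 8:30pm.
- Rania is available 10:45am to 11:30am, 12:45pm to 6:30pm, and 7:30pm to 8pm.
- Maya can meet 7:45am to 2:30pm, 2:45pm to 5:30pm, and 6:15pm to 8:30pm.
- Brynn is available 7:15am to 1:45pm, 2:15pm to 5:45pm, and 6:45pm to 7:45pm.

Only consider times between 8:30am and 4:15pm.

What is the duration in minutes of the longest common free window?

60 minutes

Pablo free within 07:00–20:30: 07:00–11:45, 12:00–13:00, 13:15–15:45.
Pablo ∩ Rania: 10:45–11:30, 12:45–13:00, 13:15–15:45.
Pablo ∩ Rania ∩ Maya: 10:45–11:30, 12:45–13:00, 13:15–14:30, 14:45–15:45.
Pablo ∩ Rania ∩ Maya ∩ Brynn: 10:45–11:30, 12:45–13:00, 13:15–13:45, 14:15–14:30, 14:45–15:45.
Restricted to 08:30–16:15: 10:45–11:30, 12:45–13:00, 13:15–13:45, 14:15–14:30, 14:45–15:45.
Common window lengths: 45, 15, 30, 15, 60 min; longest is 60.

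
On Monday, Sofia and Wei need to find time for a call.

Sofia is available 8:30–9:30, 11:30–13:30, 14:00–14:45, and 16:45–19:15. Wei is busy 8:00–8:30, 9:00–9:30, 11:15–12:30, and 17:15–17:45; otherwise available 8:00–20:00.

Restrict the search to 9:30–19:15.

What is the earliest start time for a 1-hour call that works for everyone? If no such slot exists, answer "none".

12:30

Wei free within 08:00–20:00: 08:30–09:00, 09:30–11:15, 12:30–17:15, 17:45–20:00.
Sofia ∩ Wei: 08:30–09:00, 12:30–13:30, 14:00–14:45, 16:45–17:15, 17:45–19:15.
Restricted to 09:30–19:15: 12:30–13:30, 14:00–14:45, 16:45–17:15, 17:45–19:15.
Windows ≥ 60 min: 12:30–13:30, 17:45–19:15.
Earliest such window starts at 12:30.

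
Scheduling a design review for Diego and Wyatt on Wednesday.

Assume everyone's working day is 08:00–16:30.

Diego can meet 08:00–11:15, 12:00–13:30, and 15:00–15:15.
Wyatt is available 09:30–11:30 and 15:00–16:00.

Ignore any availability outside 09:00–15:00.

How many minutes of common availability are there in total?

105 minutes

Diego ∩ Wyatt: 09:30–11:15, 15:00–15:15.
Restricted to 09:00–15:00: 09:30–11:15.
Total common minutes: 105.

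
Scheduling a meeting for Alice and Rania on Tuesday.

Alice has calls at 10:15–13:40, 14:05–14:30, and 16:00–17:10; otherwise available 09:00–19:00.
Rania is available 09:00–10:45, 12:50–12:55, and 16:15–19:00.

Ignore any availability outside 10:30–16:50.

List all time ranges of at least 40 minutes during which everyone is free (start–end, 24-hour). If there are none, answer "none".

none

Alice free within 09:00–19:00: 09:00–10:15, 13:40–14:05, 14:30–16:00, 17:10–19:00.
Alice ∩ Rania: 09:00–10:15, 17:10–19:00.
Restricted to 10:30–16:50: (none).
Windows ≥ 40 min: (none).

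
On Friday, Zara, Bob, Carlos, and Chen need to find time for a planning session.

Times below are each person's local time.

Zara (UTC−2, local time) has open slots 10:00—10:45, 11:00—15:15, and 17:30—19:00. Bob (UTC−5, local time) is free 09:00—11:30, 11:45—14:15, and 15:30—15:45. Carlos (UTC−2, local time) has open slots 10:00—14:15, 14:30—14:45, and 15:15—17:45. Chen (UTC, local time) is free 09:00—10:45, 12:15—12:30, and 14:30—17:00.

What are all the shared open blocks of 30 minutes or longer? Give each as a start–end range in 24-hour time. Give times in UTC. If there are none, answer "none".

14:30–16:15

Zara → UTC: 12:00–12:45, 13:00–17:15, 19:30–21:00.
Bob → UTC: 14:00–16:30, 16:45–19:15, 20:30–20:45.
Carlos → UTC: 12:00–16:15, 16:30–16:45, 17:15–19:45.
Chen → UTC: 09:00–10:45, 12:15–12:30, 14:30–17:00.
Zara ∩ Bob: 14:00–16:30, 16:45–17:15, 20:30–20:45.
Zara ∩ Bob ∩ Carlos: 14:00–16:15.
Zara ∩ Bob ∩ Carlos ∩ Chen: 14:30–16:15.
Windows ≥ 30 min: 14:30–16:15.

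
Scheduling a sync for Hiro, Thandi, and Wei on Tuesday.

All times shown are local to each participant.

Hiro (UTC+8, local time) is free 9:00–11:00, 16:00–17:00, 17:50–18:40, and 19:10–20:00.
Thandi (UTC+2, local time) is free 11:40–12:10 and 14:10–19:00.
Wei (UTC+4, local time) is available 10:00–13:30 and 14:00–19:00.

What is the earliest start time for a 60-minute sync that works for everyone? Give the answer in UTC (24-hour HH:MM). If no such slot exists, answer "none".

none

Hiro → UTC: 01:00–03:00, 08:00–09:00, 09:50–10:40, 11:10–12:00.
Thandi → UTC: 09:40–10:10, 12:10–17:00.
Wei → UTC: 06:00–09:30, 10:00–15:00.
Hiro ∩ Thandi: 09:50–10:10.
Hiro ∩ Thandi ∩ Wei: 10:00–10:10.
Windows ≥ 60 min: (none).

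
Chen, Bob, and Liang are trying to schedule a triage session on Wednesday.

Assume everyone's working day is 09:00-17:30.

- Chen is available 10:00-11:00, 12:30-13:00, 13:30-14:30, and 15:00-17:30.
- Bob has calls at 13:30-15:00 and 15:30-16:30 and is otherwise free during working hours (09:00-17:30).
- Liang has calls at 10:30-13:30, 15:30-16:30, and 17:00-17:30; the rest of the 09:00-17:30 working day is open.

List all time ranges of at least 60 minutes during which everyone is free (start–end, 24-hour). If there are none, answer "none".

Bob free within 09:00–17:30: 09:00–13:30, 15:00–15:30, 16:30–17:30.
Liang free within 09:00–17:30: 09:00–10:30, 13:30–15:30, 16:30–17:00.
Chen ∩ Bob: 10:00–11:00, 12:30–13:00, 15:00–15:30, 16:30–17:30.
Chen ∩ Bob ∩ Liang: 10:00–10:30, 15:00–15:30, 16:30–17:00.
Windows ≥ 60 min: (none).

none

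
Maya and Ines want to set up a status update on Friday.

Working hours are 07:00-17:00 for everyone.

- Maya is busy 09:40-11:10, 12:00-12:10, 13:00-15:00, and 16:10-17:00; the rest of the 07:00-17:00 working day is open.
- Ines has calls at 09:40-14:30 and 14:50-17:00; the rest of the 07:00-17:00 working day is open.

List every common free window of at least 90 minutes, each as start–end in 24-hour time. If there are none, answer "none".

Maya free within 07:00–17:00: 07:00–09:40, 11:10–12:00, 12:10–13:00, 15:00–16:10.
Ines free within 07:00–17:00: 07:00–09:40, 14:30–14:50.
Maya ∩ Ines: 07:00–09:40.
Windows ≥ 90 min: 07:00–09:40.

07:00–09:40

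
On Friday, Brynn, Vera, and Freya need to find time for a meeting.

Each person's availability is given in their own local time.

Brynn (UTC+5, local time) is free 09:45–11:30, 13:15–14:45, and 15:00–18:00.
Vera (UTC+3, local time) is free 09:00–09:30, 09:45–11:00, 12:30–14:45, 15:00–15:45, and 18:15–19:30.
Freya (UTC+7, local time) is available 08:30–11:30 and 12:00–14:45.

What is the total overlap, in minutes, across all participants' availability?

Brynn → UTC: 04:45–06:30, 08:15–09:45, 10:00–13:00.
Vera → UTC: 06:00–06:30, 06:45–08:00, 09:30–11:45, 12:00–12:45, 15:15–16:30.
Freya → UTC: 01:30–04:30, 05:00–07:45.
Brynn ∩ Vera: 06:00–06:30, 09:30–09:45, 10:00–11:45, 12:00–12:45.
Brynn ∩ Vera ∩ Freya: 06:00–06:30.
Total common minutes: 30.

30 minutes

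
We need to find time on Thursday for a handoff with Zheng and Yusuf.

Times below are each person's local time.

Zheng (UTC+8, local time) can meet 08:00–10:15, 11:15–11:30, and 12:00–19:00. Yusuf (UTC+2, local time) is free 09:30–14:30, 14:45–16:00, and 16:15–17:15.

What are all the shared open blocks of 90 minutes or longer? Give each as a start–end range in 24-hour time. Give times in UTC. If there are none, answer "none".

07:30–11:00

Zheng → UTC: 00:00–02:15, 03:15–03:30, 04:00–11:00.
Yusuf → UTC: 07:30–12:30, 12:45–14:00, 14:15–15:15.
Zheng ∩ Yusuf: 07:30–11:00.
Windows ≥ 90 min: 07:30–11:00.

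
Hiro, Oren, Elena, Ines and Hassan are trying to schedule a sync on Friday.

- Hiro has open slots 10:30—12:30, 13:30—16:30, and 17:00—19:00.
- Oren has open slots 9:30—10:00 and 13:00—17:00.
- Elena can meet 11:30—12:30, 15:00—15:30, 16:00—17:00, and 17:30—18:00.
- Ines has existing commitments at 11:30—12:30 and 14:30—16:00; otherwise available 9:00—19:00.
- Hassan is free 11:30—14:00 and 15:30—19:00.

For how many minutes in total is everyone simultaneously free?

30 minutes

Ines free within 09:00–19:00: 09:00–11:30, 12:30–14:30, 16:00–19:00.
Hiro ∩ Oren: 13:30–16:30.
Hiro ∩ Oren ∩ Elena: 15:00–15:30, 16:00–16:30.
Hiro ∩ Oren ∩ Elena ∩ Ines: 16:00–16:30.
Hiro ∩ Oren ∩ Elena ∩ Ines ∩ Hassan: 16:00–16:30.
Total common minutes: 30.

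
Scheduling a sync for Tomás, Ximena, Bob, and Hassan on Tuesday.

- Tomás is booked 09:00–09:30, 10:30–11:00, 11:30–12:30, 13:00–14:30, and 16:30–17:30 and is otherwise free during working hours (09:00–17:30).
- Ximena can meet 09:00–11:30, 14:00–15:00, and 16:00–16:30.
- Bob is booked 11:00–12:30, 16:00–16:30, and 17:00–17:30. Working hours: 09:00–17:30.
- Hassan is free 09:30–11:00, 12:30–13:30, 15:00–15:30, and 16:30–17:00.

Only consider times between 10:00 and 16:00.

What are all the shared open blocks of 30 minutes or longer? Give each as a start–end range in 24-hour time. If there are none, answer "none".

Tomás free within 09:00–17:30: 09:30–10:30, 11:00–11:30, 12:30–13:00, 14:30–16:30.
Bob free within 09:00–17:30: 09:00–11:00, 12:30–16:00, 16:30–17:00.
Tomás ∩ Ximena: 09:30–10:30, 11:00–11:30, 14:30–15:00, 16:00–16:30.
Tomás ∩ Ximena ∩ Bob: 09:30–10:30, 14:30–15:00.
Tomás ∩ Ximena ∩ Bob ∩ Hassan: 09:30–10:30.
Restricted to 10:00–16:00: 10:00–10:30.
Windows ≥ 30 min: 10:00–10:30.

10:00–10:30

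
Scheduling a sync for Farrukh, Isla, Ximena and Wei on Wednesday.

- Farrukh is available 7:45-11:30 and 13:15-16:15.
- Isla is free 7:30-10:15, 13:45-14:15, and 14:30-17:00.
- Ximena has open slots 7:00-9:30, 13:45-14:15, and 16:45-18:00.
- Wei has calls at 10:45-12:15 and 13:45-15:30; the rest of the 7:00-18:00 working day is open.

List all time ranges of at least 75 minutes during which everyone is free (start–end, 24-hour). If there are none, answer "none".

07:45–09:30

Wei free within 07:00–18:00: 07:00–10:45, 12:15–13:45, 15:30–18:00.
Farrukh ∩ Isla: 07:45–10:15, 13:45–14:15, 14:30–16:15.
Farrukh ∩ Isla ∩ Ximena: 07:45–09:30, 13:45–14:15.
Farrukh ∩ Isla ∩ Ximena ∩ Wei: 07:45–09:30.
Windows ≥ 75 min: 07:45–09:30.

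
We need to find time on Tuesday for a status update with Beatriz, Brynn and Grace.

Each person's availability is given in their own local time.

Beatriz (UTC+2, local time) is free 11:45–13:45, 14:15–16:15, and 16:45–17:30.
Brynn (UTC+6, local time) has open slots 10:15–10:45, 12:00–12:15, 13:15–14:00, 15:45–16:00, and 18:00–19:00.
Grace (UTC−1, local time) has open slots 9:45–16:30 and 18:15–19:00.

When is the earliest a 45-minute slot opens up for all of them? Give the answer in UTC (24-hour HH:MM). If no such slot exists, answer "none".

12:15

Beatriz → UTC: 09:45–11:45, 12:15–14:15, 14:45–15:30.
Brynn → UTC: 04:15–04:45, 06:00–06:15, 07:15–08:00, 09:45–10:00, 12:00–13:00.
Grace → UTC: 10:45–17:30, 19:15–20:00.
Beatriz ∩ Brynn: 09:45–10:00, 12:15–13:00.
Beatriz ∩ Brynn ∩ Grace: 12:15–13:00.
Windows ≥ 45 min: 12:15–13:00.
Earliest such window starts at 12:15.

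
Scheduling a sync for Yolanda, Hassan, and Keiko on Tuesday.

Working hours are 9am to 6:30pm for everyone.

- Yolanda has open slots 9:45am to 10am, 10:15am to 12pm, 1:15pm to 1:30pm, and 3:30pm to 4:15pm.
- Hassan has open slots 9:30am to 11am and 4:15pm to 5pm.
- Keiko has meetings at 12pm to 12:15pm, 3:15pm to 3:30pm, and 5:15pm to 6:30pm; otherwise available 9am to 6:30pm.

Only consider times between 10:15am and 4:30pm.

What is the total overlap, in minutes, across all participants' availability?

45 minutes

Keiko free within 09:00–18:30: 09:00–12:00, 12:15–15:15, 15:30–17:15.
Yolanda ∩ Hassan: 09:45–10:00, 10:15–11:00.
Yolanda ∩ Hassan ∩ Keiko: 09:45–10:00, 10:15–11:00.
Restricted to 10:15–16:30: 10:15–11:00.
Total common minutes: 45.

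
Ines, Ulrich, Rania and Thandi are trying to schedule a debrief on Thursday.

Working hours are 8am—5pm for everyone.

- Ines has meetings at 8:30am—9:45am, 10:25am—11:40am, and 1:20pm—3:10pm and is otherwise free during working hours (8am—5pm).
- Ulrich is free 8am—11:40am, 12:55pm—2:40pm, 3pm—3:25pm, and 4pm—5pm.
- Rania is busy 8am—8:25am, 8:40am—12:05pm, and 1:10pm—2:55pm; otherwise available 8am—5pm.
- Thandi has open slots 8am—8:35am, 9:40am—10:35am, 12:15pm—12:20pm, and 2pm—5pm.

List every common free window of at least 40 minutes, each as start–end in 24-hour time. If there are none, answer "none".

Ines free within 08:00–17:00: 08:00–08:30, 09:45–10:25, 11:40–13:20, 15:10–17:00.
Rania free within 08:00–17:00: 08:25–08:40, 12:05–13:10, 14:55–17:00.
Ines ∩ Ulrich: 08:00–08:30, 09:45–10:25, 12:55–13:20, 15:10–15:25, 16:00–17:00.
Ines ∩ Ulrich ∩ Rania: 08:25–08:30, 12:55–13:10, 15:10–15:25, 16:00–17:00.
Ines ∩ Ulrich ∩ Rania ∩ Thandi: 08:25–08:30, 15:10–15:25, 16:00–17:00.
Windows ≥ 40 min: 16:00–17:00.

16:00–17:00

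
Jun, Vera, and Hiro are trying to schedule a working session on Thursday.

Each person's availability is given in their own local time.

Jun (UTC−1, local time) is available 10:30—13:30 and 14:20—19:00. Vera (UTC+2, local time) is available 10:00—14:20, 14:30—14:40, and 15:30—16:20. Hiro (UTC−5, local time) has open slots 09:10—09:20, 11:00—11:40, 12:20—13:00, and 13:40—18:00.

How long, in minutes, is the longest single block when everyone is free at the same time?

10 minutes

Jun → UTC: 11:30–14:30, 15:20–20:00.
Vera → UTC: 08:00–12:20, 12:30–12:40, 13:30–14:20.
Hiro → UTC: 14:10–14:20, 16:00–16:40, 17:20–18:00, 18:40–23:00.
Jun ∩ Vera: 11:30–12:20, 12:30–12:40, 13:30–14:20.
Jun ∩ Vera ∩ Hiro: 14:10–14:20.
Single common window of 10 minutes.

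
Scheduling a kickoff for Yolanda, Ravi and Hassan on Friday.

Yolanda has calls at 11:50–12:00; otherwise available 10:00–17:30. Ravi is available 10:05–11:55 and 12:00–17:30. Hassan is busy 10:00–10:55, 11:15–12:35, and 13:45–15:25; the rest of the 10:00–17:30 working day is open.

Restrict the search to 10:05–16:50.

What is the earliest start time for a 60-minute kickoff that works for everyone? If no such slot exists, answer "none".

Yolanda free within 10:00–17:30: 10:00–11:50, 12:00–17:30.
Hassan free within 10:00–17:30: 10:55–11:15, 12:35–13:45, 15:25–17:30.
Yolanda ∩ Ravi: 10:05–11:50, 12:00–17:30.
Yolanda ∩ Ravi ∩ Hassan: 10:55–11:15, 12:35–13:45, 15:25–17:30.
Restricted to 10:05–16:50: 10:55–11:15, 12:35–13:45, 15:25–16:50.
Windows ≥ 60 min: 12:35–13:45, 15:25–16:50.
Earliest such window starts at 12:35.

12:35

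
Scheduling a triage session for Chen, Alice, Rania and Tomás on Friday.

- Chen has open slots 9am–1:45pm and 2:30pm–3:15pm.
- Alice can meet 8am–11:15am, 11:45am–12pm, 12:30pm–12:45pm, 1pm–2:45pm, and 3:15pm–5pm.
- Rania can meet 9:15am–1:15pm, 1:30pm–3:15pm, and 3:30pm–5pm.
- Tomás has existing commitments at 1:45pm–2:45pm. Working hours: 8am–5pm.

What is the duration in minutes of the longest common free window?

Tomás free within 08:00–17:00: 08:00–13:45, 14:45–17:00.
Chen ∩ Alice: 09:00–11:15, 11:45–12:00, 12:30–12:45, 13:00–13:45, 14:30–14:45.
Chen ∩ Alice ∩ Rania: 09:15–11:15, 11:45–12:00, 12:30–12:45, 13:00–13:15, 13:30–13:45, 14:30–14:45.
Chen ∩ Alice ∩ Rania ∩ Tomás: 09:15–11:15, 11:45–12:00, 12:30–12:45, 13:00–13:15, 13:30–13:45.
Common window lengths: 120, 15, 15, 15, 15 min; longest is 120.

120 minutes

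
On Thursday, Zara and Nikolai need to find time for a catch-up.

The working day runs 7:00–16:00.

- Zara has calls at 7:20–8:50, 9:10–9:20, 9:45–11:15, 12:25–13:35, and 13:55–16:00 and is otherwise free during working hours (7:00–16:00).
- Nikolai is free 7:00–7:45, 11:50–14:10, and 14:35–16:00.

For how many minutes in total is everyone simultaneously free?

75 minutes

Zara free within 07:00–16:00: 07:00–07:20, 08:50–09:10, 09:20–09:45, 11:15–12:25, 13:35–13:55.
Zara ∩ Nikolai: 07:00–07:20, 11:50–12:25, 13:35–13:55.
Total common minutes: 20 + 35 + 20 = 75.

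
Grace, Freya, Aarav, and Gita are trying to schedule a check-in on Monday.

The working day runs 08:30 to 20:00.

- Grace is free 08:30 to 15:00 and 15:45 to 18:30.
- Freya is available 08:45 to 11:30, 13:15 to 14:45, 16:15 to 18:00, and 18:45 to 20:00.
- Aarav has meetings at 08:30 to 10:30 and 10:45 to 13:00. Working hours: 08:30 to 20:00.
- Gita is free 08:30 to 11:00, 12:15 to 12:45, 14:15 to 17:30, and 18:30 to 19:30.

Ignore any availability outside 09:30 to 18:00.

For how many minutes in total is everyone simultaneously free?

Aarav free within 08:30–20:00: 10:30–10:45, 13:00–20:00.
Grace ∩ Freya: 08:45–11:30, 13:15–14:45, 16:15–18:00.
Grace ∩ Freya ∩ Aarav: 10:30–10:45, 13:15–14:45, 16:15–18:00.
Grace ∩ Freya ∩ Aarav ∩ Gita: 10:30–10:45, 14:15–14:45, 16:15–17:30.
Restricted to 09:30–18:00: 10:30–10:45, 14:15–14:45, 16:15–17:30.
Total common minutes: 15 + 30 + 75 = 120.

120 minutes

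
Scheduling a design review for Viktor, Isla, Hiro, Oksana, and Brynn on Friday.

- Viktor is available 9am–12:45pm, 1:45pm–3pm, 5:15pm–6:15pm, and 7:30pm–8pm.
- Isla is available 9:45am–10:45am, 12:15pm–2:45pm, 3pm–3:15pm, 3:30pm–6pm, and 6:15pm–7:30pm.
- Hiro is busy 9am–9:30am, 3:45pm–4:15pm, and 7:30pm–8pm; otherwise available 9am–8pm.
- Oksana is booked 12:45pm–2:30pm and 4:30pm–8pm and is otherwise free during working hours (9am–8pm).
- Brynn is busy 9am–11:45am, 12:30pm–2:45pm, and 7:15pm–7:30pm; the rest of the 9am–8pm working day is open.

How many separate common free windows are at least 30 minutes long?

Hiro free within 09:00–20:00: 09:30–15:45, 16:15–19:30.
Oksana free within 09:00–20:00: 09:00–12:45, 14:30–16:30.
Brynn free within 09:00–20:00: 11:45–12:30, 14:45–19:15, 19:30–20:00.
Viktor ∩ Isla: 09:45–10:45, 12:15–12:45, 13:45–14:45, 17:15–18:00.
Viktor ∩ Isla ∩ Hiro: 09:45–10:45, 12:15–12:45, 13:45–14:45, 17:15–18:00.
Viktor ∩ Isla ∩ Hiro ∩ Oksana: 09:45–10:45, 12:15–12:45, 14:30–14:45.
Viktor ∩ Isla ∩ Hiro ∩ Oksana ∩ Brynn: 12:15–12:30.
Windows ≥ 30 min: (none).
That's 0 windows.

0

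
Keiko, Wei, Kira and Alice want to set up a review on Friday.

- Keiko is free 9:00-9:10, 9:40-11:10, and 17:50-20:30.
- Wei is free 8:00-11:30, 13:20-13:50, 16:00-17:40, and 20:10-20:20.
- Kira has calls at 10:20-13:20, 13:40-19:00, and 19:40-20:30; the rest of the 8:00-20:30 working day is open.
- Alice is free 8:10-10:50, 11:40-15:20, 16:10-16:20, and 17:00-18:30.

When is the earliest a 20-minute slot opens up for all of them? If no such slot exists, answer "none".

09:40

Kira free within 08:00–20:30: 08:00–10:20, 13:20–13:40, 19:00–19:40.
Keiko ∩ Wei: 09:00–09:10, 09:40–11:10, 20:10–20:20.
Keiko ∩ Wei ∩ Kira: 09:00–09:10, 09:40–10:20.
Keiko ∩ Wei ∩ Kira ∩ Alice: 09:00–09:10, 09:40–10:20.
Windows ≥ 20 min: 09:40–10:20.
Earliest such window starts at 09:40.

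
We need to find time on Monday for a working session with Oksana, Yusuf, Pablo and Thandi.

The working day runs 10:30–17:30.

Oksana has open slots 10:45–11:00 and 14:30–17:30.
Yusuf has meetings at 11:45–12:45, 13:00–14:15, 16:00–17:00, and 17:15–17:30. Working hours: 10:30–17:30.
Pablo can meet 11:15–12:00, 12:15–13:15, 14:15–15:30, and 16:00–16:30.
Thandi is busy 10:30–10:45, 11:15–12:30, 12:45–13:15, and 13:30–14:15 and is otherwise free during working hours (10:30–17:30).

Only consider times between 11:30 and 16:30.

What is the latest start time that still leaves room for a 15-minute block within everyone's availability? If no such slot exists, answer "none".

Yusuf free within 10:30–17:30: 10:30–11:45, 12:45–13:00, 14:15–16:00, 17:00–17:15.
Thandi free within 10:30–17:30: 10:45–11:15, 12:30–12:45, 13:15–13:30, 14:15–17:30.
Oksana ∩ Yusuf: 10:45–11:00, 14:30–16:00, 17:00–17:15.
Oksana ∩ Yusuf ∩ Pablo: 14:30–15:30.
Oksana ∩ Yusuf ∩ Pablo ∩ Thandi: 14:30–15:30.
Restricted to 11:30–16:30: 14:30–15:30.
Windows ≥ 15 min: 14:30–15:30.
Latest start in the last window 14:30–15:30 is 15:30 − 15 min = 15:15.

15:15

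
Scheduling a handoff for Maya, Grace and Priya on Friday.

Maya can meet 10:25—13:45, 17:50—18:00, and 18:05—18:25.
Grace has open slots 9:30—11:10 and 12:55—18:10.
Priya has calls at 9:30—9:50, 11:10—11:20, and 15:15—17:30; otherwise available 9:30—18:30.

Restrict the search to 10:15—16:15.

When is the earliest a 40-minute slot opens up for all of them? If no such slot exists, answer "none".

Priya free within 09:30–18:30: 09:50–11:10, 11:20–15:15, 17:30–18:30.
Maya ∩ Grace: 10:25–11:10, 12:55–13:45, 17:50–18:00, 18:05–18:10.
Maya ∩ Grace ∩ Priya: 10:25–11:10, 12:55–13:45, 17:50–18:00, 18:05–18:10.
Restricted to 10:15–16:15: 10:25–11:10, 12:55–13:45.
Windows ≥ 40 min: 10:25–11:10, 12:55–13:45.
Earliest such window starts at 10:25.

10:25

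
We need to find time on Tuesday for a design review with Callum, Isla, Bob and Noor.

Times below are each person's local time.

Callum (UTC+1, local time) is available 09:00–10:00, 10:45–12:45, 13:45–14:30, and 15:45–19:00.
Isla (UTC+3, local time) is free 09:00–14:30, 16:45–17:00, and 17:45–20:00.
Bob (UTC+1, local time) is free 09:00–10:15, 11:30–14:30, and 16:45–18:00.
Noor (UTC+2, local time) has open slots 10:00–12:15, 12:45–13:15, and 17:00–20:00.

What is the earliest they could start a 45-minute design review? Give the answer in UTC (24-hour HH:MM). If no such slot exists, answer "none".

08:00

Callum → UTC: 08:00–09:00, 09:45–11:45, 12:45–13:30, 14:45–18:00.
Isla → UTC: 06:00–11:30, 13:45–14:00, 14:45–17:00.
Bob → UTC: 08:00–09:15, 10:30–13:30, 15:45–17:00.
Noor → UTC: 08:00–10:15, 10:45–11:15, 15:00–18:00.
Callum ∩ Isla: 08:00–09:00, 09:45–11:30, 14:45–17:00.
Callum ∩ Isla ∩ Bob: 08:00–09:00, 10:30–11:30, 15:45–17:00.
Callum ∩ Isla ∩ Bob ∩ Noor: 08:00–09:00, 10:45–11:15, 15:45–17:00.
Windows ≥ 45 min: 08:00–09:00, 15:45–17:00.
Earliest such window starts at 08:00.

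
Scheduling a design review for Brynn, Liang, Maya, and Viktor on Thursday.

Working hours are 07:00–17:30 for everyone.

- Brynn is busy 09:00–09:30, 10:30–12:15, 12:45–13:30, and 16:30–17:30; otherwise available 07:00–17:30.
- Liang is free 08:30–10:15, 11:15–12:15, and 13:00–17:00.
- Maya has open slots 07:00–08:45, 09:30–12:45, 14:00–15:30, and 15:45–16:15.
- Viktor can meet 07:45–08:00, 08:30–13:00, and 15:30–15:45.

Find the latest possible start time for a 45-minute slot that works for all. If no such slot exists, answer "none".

Brynn free within 07:00–17:30: 07:00–09:00, 09:30–10:30, 12:15–12:45, 13:30–16:30.
Brynn ∩ Liang: 08:30–09:00, 09:30–10:15, 13:30–16:30.
Brynn ∩ Liang ∩ Maya: 08:30–08:45, 09:30–10:15, 14:00–15:30, 15:45–16:15.
Brynn ∩ Liang ∩ Maya ∩ Viktor: 08:30–08:45, 09:30–10:15.
Windows ≥ 45 min: 09:30–10:15.
Latest start in the last window 09:30–10:15 is 10:15 − 45 min = 09:30.

09:30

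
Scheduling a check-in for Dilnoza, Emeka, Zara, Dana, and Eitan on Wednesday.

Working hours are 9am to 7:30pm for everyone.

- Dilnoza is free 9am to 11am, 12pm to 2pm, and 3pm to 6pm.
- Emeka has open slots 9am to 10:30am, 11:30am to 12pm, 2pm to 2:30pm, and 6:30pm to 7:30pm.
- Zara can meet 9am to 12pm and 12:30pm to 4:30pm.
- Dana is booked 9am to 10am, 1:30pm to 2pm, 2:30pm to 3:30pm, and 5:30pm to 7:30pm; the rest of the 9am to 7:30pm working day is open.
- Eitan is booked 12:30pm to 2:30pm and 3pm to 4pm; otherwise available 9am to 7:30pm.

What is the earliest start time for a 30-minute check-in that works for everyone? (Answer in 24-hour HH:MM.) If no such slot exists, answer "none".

10:00

Dana free within 09:00–19:30: 10:00–13:30, 14:00–14:30, 15:30–17:30.
Eitan free within 09:00–19:30: 09:00–12:30, 14:30–15:00, 16:00–19:30.
Dilnoza ∩ Emeka: 09:00–10:30.
Dilnoza ∩ Emeka ∩ Zara: 09:00–10:30.
Dilnoza ∩ Emeka ∩ Zara ∩ Dana: 10:00–10:30.
Dilnoza ∩ Emeka ∩ Zara ∩ Dana ∩ Eitan: 10:00–10:30.
Windows ≥ 30 min: 10:00–10:30.
Earliest such window starts at 10:00.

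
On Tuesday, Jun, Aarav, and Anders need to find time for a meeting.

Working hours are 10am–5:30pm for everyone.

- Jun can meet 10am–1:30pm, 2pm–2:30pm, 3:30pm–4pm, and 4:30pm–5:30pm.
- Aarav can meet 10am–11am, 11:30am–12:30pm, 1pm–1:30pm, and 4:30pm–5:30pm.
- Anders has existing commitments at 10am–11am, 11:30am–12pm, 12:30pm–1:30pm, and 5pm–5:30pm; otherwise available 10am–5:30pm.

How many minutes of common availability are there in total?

60 minutes

Anders free within 10:00–17:30: 11:00–11:30, 12:00–12:30, 13:30–17:00.
Jun ∩ Aarav: 10:00–11:00, 11:30–12:30, 13:00–13:30, 16:30–17:30.
Jun ∩ Aarav ∩ Anders: 12:00–12:30, 16:30–17:00.
Total common minutes: 30 + 30 = 60.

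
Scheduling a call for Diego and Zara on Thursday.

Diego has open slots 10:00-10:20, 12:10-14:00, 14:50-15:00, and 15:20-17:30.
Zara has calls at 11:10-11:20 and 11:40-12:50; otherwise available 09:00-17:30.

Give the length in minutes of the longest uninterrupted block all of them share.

Zara free within 09:00–17:30: 09:00–11:10, 11:20–11:40, 12:50–17:30.
Diego ∩ Zara: 10:00–10:20, 12:50–14:00, 14:50–15:00, 15:20–17:30.
Common window lengths: 20, 70, 10, 130 min; longest is 130.

130 minutes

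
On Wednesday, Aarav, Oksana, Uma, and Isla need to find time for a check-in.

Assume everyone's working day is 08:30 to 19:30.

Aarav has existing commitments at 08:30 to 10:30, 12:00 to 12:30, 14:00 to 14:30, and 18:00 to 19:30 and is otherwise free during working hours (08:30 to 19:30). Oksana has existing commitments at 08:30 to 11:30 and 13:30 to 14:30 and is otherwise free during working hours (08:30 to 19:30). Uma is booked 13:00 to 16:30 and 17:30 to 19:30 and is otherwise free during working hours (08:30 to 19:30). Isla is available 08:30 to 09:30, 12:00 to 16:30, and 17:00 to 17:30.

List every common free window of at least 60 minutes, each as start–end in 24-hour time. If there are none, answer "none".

none

Aarav free within 08:30–19:30: 10:30–12:00, 12:30–14:00, 14:30–18:00.
Oksana free within 08:30–19:30: 11:30–13:30, 14:30–19:30.
Uma free within 08:30–19:30: 08:30–13:00, 16:30–17:30.
Aarav ∩ Oksana: 11:30–12:00, 12:30–13:30, 14:30–18:00.
Aarav ∩ Oksana ∩ Uma: 11:30–12:00, 12:30–13:00, 16:30–17:30.
Aarav ∩ Oksana ∩ Uma ∩ Isla: 12:30–13:00, 17:00–17:30.
Windows ≥ 60 min: (none).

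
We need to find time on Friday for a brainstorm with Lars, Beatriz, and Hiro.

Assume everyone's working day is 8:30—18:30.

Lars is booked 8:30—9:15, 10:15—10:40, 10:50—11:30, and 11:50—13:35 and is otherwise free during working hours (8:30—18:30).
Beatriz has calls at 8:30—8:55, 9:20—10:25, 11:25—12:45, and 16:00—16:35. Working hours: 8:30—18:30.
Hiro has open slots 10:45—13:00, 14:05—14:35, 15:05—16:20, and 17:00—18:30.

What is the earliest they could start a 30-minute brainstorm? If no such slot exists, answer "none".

14:05

Lars free within 08:30–18:30: 09:15–10:15, 10:40–10:50, 11:30–11:50, 13:35–18:30.
Beatriz free within 08:30–18:30: 08:55–09:20, 10:25–11:25, 12:45–16:00, 16:35–18:30.
Lars ∩ Beatriz: 09:15–09:20, 10:40–10:50, 13:35–16:00, 16:35–18:30.
Lars ∩ Beatriz ∩ Hiro: 10:45–10:50, 14:05–14:35, 15:05–16:00, 17:00–18:30.
Windows ≥ 30 min: 14:05–14:35, 15:05–16:00, 17:00–18:30.
Earliest such window starts at 14:05.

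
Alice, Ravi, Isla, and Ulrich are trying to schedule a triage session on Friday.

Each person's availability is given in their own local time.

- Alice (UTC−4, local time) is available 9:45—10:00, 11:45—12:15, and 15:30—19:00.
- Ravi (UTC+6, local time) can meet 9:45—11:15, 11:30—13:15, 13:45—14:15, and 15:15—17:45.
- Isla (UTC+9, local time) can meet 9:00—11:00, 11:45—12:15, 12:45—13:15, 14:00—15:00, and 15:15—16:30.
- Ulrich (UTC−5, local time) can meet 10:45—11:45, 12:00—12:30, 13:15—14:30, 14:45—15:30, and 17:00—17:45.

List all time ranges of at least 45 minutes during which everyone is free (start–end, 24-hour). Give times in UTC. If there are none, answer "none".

Alice → UTC: 13:45–14:00, 15:45–16:15, 19:30–23:00.
Ravi → UTC: 03:45–05:15, 05:30–07:15, 07:45–08:15, 09:15–11:45.
Isla → UTC: 00:00–02:00, 02:45–03:15, 03:45–04:15, 05:00–06:00, 06:15–07:30.
Ulrich → UTC: 15:45–16:45, 17:00–17:30, 18:15–19:30, 19:45–20:30, 22:00–22:45.
Alice ∩ Ravi: (none).
Alice ∩ Ravi ∩ Isla: (none).
Alice ∩ Ravi ∩ Isla ∩ Ulrich: (none).
Windows ≥ 45 min: (none).

none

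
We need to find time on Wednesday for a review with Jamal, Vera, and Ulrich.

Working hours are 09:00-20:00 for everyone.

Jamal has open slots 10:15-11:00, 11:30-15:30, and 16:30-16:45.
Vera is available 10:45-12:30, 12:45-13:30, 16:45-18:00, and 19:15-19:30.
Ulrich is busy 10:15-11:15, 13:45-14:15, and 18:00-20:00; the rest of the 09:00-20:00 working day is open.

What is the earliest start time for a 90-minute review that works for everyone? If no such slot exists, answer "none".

none

Ulrich free within 09:00–20:00: 09:00–10:15, 11:15–13:45, 14:15–18:00.
Jamal ∩ Vera: 10:45–11:00, 11:30–12:30, 12:45–13:30.
Jamal ∩ Vera ∩ Ulrich: 11:30–12:30, 12:45–13:30.
Windows ≥ 90 min: (none).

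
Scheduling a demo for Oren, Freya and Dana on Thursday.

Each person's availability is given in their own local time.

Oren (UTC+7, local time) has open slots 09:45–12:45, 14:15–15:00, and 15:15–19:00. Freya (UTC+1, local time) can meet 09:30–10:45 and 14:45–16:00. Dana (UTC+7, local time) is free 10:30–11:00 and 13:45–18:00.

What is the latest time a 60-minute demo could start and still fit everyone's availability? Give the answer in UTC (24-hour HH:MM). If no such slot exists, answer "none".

08:45

Oren → UTC: 02:45–05:45, 07:15–08:00, 08:15–12:00.
Freya → UTC: 08:30–09:45, 13:45–15:00.
Dana → UTC: 03:30–04:00, 06:45–11:00.
Oren ∩ Freya: 08:30–09:45.
Oren ∩ Freya ∩ Dana: 08:30–09:45.
Windows ≥ 60 min: 08:30–09:45.
Latest start in the last window 08:30–09:45 is 09:45 − 60 min = 08:45.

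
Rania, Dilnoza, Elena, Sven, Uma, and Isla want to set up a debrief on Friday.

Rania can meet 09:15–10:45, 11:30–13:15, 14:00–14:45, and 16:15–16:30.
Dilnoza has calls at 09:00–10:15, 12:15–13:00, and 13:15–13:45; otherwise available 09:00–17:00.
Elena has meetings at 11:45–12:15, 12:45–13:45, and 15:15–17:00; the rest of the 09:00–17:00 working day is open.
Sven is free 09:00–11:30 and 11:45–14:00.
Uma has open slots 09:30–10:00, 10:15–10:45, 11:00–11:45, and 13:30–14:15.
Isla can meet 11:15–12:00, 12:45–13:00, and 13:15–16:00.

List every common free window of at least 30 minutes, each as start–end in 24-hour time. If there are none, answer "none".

none

Dilnoza free within 09:00–17:00: 10:15–12:15, 13:00–13:15, 13:45–17:00.
Elena free within 09:00–17:00: 09:00–11:45, 12:15–12:45, 13:45–15:15.
Rania ∩ Dilnoza: 10:15–10:45, 11:30–12:15, 13:00–13:15, 14:00–14:45, 16:15–16:30.
Rania ∩ Dilnoza ∩ Elena: 10:15–10:45, 11:30–11:45, 14:00–14:45.
Rania ∩ Dilnoza ∩ Elena ∩ Sven: 10:15–10:45.
Rania ∩ Dilnoza ∩ Elena ∩ Sven ∩ Uma: 10:15–10:45.
Rania ∩ Dilnoza ∩ Elena ∩ Sven ∩ Uma ∩ Isla: (none).
Windows ≥ 30 min: (none).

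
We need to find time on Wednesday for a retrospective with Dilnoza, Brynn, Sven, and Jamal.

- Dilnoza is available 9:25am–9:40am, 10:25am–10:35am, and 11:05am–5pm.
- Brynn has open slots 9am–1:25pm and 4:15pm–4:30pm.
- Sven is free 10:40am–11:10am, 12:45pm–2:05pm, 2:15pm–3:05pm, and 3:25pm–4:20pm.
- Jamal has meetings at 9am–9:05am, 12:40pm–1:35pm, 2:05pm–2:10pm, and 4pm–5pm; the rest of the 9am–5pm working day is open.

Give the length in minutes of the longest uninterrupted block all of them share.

Jamal free within 09:00–17:00: 09:05–12:40, 13:35–14:05, 14:10–16:00.
Dilnoza ∩ Brynn: 09:25–09:40, 10:25–10:35, 11:05–13:25, 16:15–16:30.
Dilnoza ∩ Brynn ∩ Sven: 11:05–11:10, 12:45–13:25, 16:15–16:20.
Dilnoza ∩ Brynn ∩ Sven ∩ Jamal: 11:05–11:10.
Single common window of 5 minutes.

5 minutes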